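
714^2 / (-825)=-169932 / 275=-617.93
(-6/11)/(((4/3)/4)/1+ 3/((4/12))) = -9/154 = -0.06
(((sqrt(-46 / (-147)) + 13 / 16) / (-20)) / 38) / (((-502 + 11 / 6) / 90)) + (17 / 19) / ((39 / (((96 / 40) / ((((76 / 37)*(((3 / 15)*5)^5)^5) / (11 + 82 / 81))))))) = 9*sqrt(138) / 798266 + 58808328829 / 182524661280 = 0.32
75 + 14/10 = 382/5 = 76.40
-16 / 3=-5.33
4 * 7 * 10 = 280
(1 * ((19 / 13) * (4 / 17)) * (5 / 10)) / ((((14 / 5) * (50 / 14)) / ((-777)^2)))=11470851 / 1105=10380.86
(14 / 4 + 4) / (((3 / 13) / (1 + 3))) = 130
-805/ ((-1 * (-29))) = -805/ 29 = -27.76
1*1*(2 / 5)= 2 / 5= 0.40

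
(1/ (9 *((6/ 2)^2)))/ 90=1/ 7290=0.00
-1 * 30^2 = -900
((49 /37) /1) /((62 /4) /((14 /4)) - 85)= -343 /20868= -0.02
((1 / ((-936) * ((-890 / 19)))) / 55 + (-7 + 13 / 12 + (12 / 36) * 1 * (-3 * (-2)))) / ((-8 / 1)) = 179450681 / 366537600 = 0.49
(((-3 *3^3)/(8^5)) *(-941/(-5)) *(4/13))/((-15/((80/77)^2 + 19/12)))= 1604460519/63141478400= 0.03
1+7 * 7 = 50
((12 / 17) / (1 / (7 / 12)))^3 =343 / 4913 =0.07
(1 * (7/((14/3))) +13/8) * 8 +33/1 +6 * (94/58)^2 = 62032/841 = 73.76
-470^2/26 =-110450/13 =-8496.15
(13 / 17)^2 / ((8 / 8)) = 169 / 289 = 0.58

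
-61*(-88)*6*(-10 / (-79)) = 322080 / 79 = 4076.96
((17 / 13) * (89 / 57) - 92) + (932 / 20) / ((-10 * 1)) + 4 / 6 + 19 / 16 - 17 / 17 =-93.76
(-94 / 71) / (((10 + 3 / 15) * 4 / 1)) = -235 / 7242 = -0.03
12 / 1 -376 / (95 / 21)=-71.12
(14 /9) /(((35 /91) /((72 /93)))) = 1456 /465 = 3.13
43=43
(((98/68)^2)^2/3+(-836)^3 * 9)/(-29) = 21081342519719231/116261232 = 181327362.16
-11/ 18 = -0.61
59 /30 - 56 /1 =-1621 /30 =-54.03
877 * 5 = 4385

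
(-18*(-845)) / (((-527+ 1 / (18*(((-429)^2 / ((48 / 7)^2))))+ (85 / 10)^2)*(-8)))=68581958445 / 16403757859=4.18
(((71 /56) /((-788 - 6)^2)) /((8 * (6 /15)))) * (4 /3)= 355 /423652992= 0.00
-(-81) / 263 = 81 / 263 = 0.31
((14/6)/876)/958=7/2517624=0.00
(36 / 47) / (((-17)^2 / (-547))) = -19692 / 13583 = -1.45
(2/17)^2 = 4/289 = 0.01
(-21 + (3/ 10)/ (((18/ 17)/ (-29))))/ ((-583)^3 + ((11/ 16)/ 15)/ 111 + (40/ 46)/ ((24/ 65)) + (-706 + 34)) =17901636/ 121414117755227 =0.00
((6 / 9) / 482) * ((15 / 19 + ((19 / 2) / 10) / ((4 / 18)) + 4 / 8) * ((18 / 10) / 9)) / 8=4229 / 21979200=0.00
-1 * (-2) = 2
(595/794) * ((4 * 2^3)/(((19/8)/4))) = 304640/7543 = 40.39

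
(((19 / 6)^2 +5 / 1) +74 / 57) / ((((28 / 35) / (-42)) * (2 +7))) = -390845 / 4104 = -95.24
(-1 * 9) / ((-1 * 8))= 9 / 8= 1.12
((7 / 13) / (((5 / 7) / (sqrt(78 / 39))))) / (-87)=-49 * sqrt(2) / 5655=-0.01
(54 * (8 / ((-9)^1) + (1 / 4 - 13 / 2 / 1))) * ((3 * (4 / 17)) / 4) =-2313 / 34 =-68.03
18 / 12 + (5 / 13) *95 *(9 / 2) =2157 / 13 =165.92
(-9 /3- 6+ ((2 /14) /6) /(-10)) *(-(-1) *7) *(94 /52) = -177707 /1560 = -113.91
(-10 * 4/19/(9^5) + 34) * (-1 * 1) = -38145614/1121931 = -34.00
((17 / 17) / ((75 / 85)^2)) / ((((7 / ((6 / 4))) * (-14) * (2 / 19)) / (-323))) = 60.33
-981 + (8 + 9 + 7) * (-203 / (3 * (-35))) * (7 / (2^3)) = -4702 / 5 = -940.40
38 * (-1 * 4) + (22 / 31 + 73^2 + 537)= 177156 / 31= 5714.71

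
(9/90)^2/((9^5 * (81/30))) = 1/15943230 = 0.00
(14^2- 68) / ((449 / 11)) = 1408 / 449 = 3.14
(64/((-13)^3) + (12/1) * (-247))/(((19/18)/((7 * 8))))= -6564067776/41743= -157249.55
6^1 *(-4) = -24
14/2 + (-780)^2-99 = 608308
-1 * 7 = -7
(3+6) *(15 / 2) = 135 / 2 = 67.50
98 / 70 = 7 / 5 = 1.40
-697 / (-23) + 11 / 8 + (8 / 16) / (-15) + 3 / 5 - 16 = 44839 / 2760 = 16.25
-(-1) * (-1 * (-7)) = 7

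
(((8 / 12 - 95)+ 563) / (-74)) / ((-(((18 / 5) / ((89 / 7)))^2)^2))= 745064111875 / 756142128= 985.35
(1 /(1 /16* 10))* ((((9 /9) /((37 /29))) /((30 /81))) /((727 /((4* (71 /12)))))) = 74124 /672475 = 0.11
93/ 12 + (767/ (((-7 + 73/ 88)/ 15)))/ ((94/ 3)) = -1761163/ 34028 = -51.76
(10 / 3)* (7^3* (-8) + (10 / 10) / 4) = -54875 / 6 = -9145.83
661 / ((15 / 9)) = 1983 / 5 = 396.60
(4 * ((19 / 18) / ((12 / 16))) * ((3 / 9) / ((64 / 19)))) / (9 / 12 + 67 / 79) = 28519 / 81810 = 0.35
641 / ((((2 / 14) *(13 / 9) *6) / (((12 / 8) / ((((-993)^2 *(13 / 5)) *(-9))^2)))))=112175 / 76900568723675892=0.00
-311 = -311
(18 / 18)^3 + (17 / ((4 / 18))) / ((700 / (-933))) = -141349 / 1400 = -100.96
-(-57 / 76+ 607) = -2425 / 4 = -606.25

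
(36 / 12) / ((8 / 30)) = 11.25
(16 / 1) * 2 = 32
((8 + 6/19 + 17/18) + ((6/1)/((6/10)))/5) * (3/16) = 3851/1824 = 2.11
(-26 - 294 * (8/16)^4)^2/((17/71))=8947775/1088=8224.06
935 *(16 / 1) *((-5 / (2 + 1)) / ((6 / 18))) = -74800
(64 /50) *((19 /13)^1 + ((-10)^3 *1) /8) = -51392 /325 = -158.13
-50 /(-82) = 25 /41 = 0.61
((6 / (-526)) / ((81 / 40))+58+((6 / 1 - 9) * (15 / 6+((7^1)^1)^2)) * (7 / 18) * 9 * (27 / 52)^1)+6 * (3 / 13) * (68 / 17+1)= -318821917 / 1477008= -215.86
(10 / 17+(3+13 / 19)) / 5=276 / 323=0.85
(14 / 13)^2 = 196 / 169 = 1.16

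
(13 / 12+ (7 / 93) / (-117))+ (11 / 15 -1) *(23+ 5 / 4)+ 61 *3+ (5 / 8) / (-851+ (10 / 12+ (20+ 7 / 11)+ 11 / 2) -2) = 2107264319057 / 11864207160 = 177.62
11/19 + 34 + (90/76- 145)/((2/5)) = -24697/76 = -324.96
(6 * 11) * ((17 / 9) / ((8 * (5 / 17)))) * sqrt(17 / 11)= 289 * sqrt(187) / 60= 65.87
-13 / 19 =-0.68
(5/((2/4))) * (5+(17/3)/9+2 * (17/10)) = 2438/27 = 90.30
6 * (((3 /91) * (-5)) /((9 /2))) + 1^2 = 0.78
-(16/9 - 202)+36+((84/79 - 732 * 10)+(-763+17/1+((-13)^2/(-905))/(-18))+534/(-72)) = -6722921461/857940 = -7836.12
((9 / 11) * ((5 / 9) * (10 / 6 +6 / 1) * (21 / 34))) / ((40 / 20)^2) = 805 / 1496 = 0.54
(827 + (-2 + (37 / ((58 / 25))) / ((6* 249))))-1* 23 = 69495829 / 86652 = 802.01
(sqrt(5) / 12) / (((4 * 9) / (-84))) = -7 * sqrt(5) / 36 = -0.43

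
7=7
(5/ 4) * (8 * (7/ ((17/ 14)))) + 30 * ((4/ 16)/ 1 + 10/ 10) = 3235/ 34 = 95.15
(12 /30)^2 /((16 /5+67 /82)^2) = 26896 /2712609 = 0.01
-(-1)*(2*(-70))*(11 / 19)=-1540 / 19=-81.05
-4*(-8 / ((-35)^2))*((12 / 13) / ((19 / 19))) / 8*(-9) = -432 / 15925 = -0.03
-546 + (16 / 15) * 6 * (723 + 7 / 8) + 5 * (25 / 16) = 327569 / 80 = 4094.61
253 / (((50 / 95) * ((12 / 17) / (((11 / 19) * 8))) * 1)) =47311 / 15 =3154.07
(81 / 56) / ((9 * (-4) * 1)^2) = 0.00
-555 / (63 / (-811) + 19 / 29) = -13053045 / 13582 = -961.05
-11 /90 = -0.12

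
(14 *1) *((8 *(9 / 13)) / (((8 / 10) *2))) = 630 / 13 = 48.46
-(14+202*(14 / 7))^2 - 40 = -174764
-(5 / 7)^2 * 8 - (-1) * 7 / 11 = -1857 / 539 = -3.45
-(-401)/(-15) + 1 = -25.73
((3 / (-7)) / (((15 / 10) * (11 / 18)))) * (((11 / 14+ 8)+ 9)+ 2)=-4986 / 539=-9.25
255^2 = 65025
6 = 6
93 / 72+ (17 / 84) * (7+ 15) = 5.74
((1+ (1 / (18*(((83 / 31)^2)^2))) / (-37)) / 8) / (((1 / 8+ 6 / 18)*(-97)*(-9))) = 0.00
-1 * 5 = -5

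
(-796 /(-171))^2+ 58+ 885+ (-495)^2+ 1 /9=7192987153 /29241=245989.78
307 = 307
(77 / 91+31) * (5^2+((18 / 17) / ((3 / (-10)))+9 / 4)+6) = 418347 / 442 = 946.49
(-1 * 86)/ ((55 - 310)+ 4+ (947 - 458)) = -43/ 119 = -0.36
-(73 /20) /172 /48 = -73 /165120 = -0.00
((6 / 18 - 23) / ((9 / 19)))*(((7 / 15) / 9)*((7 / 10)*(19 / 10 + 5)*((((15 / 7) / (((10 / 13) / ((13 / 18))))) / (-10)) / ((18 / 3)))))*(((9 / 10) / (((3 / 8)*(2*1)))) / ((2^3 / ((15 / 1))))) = 8788507 / 9720000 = 0.90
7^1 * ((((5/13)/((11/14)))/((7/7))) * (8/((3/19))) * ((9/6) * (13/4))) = 9310/11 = 846.36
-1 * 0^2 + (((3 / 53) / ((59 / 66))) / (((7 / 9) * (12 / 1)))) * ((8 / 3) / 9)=44 / 21889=0.00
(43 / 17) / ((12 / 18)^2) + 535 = 36767 / 68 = 540.69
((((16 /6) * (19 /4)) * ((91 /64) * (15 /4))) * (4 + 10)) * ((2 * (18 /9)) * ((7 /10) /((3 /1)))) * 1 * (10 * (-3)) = -423605 /16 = -26475.31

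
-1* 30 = -30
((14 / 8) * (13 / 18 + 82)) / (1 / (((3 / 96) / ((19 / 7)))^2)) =510727 / 26615808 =0.02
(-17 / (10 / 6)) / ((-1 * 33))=17 / 55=0.31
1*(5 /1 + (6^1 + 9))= 20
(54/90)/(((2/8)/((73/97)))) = 876/485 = 1.81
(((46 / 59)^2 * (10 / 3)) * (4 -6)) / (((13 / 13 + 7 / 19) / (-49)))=19699960 / 135759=145.11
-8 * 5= -40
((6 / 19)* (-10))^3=-216000 / 6859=-31.49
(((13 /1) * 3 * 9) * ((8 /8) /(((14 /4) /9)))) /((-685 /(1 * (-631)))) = 3986658 /4795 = 831.42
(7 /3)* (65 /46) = 3.30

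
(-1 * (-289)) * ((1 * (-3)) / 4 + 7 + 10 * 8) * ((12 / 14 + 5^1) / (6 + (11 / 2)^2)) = 817581 / 203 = 4027.49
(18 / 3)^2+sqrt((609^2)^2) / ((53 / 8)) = 2968956 / 53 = 56018.04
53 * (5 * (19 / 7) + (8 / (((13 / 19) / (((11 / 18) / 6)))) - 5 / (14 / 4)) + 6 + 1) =2647880 / 2457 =1077.69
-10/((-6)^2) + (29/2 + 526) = 4862/9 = 540.22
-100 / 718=-50 / 359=-0.14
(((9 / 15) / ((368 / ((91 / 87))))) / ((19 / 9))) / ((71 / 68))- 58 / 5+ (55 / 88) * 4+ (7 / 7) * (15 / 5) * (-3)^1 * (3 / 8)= -448963871 / 35991320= -12.47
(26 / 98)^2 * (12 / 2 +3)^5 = 9979281 / 2401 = 4156.30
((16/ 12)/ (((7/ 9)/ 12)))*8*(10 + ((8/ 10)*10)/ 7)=89856/ 49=1833.80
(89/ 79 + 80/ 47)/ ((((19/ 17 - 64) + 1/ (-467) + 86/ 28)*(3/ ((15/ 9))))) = -648536910/ 24683960879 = -0.03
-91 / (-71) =91 / 71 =1.28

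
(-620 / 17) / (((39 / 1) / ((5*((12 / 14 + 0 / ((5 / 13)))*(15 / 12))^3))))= -871875 / 151606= -5.75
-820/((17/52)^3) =-115298560/4913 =-23468.06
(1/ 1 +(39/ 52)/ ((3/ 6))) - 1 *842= -1679/ 2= -839.50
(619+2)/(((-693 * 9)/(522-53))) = -1541/33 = -46.70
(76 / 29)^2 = 5776 / 841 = 6.87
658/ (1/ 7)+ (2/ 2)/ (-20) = 92119/ 20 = 4605.95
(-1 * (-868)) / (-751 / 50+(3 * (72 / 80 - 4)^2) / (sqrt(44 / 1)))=-5736438400 / 90952487 - 500488800 * sqrt(11) / 90952487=-81.32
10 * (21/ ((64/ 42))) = 2205/ 16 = 137.81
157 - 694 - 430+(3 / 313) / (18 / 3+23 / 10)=-967.00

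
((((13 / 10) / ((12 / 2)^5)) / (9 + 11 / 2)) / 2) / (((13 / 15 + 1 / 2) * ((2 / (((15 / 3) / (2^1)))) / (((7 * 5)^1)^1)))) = 2275 / 12327552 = 0.00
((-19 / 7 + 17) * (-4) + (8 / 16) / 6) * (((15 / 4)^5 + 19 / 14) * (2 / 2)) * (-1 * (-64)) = -2713054.52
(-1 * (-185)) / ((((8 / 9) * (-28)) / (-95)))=158175 / 224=706.14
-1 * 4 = -4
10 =10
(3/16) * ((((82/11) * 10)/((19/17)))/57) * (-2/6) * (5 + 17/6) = -0.57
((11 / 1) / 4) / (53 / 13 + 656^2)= 143 / 22377684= 0.00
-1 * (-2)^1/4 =1/2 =0.50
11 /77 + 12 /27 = 37 /63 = 0.59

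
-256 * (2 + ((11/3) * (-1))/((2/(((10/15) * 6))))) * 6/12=2048/3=682.67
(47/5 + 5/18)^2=758641/8100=93.66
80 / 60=4 / 3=1.33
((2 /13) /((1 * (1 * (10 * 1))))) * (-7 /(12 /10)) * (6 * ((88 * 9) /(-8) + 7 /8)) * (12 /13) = 16485 /338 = 48.77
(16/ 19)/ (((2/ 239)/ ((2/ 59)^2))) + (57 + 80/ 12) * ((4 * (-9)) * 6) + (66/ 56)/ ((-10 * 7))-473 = -1844008651507/ 129632440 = -14224.90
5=5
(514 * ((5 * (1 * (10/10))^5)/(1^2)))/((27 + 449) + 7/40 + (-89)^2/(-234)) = 12027600/2070079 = 5.81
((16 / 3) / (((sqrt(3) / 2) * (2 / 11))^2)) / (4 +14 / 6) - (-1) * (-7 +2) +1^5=1708 / 57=29.96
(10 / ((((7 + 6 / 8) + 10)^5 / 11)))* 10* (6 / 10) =675840 / 1804229351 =0.00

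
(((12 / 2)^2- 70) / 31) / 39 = -34 / 1209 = -0.03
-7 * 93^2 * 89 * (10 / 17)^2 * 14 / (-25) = 301746312 / 289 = 1044104.89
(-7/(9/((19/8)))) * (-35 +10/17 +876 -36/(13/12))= -7920017/5304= -1493.22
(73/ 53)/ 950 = 73/ 50350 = 0.00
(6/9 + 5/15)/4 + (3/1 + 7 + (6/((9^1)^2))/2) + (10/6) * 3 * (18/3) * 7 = 23791/108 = 220.29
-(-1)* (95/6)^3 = 857375/216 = 3969.33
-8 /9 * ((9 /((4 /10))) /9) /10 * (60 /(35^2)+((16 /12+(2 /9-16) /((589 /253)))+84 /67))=720694972 /783143235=0.92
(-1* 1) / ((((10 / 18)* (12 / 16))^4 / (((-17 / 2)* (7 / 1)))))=1233792 / 625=1974.07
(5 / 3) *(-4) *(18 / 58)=-60 / 29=-2.07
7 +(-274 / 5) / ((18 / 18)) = -239 / 5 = -47.80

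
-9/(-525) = 3/175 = 0.02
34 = 34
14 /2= 7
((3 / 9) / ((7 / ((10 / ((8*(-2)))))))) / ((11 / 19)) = -95 / 1848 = -0.05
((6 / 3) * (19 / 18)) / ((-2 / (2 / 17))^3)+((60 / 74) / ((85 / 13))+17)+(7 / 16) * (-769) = -319.31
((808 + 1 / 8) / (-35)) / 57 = -431 / 1064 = -0.41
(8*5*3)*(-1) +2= -118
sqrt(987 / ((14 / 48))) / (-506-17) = -6 * sqrt(94) / 523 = -0.11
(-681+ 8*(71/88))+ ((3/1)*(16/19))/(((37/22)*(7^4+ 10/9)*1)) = -674.54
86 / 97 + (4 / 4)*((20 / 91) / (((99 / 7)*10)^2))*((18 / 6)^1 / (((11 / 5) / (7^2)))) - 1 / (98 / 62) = 565517746 / 2220511293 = 0.25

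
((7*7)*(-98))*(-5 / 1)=24010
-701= -701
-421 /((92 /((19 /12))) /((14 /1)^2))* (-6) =8520.67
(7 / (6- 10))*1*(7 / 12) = -49 / 48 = -1.02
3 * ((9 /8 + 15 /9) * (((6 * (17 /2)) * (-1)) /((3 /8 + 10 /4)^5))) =-13996032 /6436343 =-2.17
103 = 103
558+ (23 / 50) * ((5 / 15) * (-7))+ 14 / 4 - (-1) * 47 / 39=547591 / 975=561.63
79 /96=0.82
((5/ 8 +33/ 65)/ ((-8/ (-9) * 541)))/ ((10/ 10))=5301/ 2250560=0.00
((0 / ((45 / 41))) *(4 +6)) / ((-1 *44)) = 0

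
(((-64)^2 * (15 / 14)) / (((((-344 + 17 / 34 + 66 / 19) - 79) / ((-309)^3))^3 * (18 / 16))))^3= 56981959637222323352056150219505865098690525702456386995237813906356256056686252986495664128000 / 22569304499837926424710967176838930149109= 2524754789746911314327765000000000000000000000000000000.00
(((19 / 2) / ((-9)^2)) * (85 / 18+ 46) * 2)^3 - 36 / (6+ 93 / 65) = 838007590337243 / 498997589832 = 1679.38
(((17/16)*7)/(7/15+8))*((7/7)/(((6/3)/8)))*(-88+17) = -126735/508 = -249.48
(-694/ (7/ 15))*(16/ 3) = -55520/ 7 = -7931.43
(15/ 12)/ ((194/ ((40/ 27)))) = 25/ 2619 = 0.01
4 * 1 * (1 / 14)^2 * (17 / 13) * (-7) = -17 / 91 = -0.19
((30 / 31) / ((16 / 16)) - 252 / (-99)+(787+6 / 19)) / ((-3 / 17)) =-29034759 / 6479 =-4481.36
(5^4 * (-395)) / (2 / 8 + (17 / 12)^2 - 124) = 35550000 / 17531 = 2027.84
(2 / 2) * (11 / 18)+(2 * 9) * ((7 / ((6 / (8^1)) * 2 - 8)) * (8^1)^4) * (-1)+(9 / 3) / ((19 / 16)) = 79402.52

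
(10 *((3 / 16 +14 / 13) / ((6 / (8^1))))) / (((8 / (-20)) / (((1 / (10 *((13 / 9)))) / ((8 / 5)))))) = -19725 / 10816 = -1.82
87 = 87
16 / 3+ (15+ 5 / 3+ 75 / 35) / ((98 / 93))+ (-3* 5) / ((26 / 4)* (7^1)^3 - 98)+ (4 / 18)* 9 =1502563 / 59682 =25.18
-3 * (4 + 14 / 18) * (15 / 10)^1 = -43 / 2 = -21.50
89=89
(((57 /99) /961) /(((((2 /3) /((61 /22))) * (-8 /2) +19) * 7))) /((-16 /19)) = -0.00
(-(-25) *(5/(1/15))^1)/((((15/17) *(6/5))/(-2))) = -10625/3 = -3541.67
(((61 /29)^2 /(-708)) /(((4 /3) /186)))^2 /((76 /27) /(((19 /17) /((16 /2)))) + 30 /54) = 3233322327843 /88082127679936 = 0.04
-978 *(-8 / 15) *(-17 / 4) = -11084 / 5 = -2216.80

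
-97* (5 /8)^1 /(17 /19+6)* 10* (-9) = 414675 /524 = 791.36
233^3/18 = 12649337/18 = 702740.94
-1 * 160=-160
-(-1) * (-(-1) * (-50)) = -50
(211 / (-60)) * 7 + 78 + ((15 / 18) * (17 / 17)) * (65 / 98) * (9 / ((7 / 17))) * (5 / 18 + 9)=2270211 / 13720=165.47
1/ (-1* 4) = -1/ 4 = -0.25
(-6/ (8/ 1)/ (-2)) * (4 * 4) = 6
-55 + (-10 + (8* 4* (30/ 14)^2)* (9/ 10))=3295/ 49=67.24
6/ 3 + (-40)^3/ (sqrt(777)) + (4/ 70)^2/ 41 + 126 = 6428804/ 50225 - 64000 * sqrt(777)/ 777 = -2167.99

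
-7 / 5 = -1.40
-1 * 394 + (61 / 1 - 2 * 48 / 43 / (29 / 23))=-417459 / 1247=-334.77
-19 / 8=-2.38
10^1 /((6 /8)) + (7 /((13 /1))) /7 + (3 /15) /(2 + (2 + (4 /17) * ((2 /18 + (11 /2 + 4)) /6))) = 5271436 /391755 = 13.46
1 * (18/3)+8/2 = 10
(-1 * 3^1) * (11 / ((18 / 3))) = -11 / 2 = -5.50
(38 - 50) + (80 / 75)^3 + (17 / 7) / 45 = -253553 / 23625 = -10.73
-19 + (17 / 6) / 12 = -1351 / 72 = -18.76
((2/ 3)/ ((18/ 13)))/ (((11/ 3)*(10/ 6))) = 13/ 165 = 0.08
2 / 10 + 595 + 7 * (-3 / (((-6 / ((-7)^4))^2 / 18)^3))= -20116029294959473488297 / 40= -502900732373986837207.42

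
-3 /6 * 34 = -17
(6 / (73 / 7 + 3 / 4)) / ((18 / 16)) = 448 / 939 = 0.48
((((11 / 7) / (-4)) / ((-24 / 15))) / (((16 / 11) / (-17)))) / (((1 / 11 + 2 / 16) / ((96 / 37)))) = -339405 / 9842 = -34.49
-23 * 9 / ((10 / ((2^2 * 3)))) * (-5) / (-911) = -1242 / 911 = -1.36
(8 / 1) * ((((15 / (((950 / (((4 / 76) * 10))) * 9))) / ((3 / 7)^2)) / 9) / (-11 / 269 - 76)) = -105448 / 1794373965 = -0.00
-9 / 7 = -1.29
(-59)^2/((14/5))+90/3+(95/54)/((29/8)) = 13962295/10962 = 1273.70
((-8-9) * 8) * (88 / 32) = -374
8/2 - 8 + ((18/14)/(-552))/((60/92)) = -1121/280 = -4.00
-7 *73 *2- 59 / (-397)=-405675 / 397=-1021.85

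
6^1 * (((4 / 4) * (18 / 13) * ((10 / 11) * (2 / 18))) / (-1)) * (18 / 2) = -1080 / 143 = -7.55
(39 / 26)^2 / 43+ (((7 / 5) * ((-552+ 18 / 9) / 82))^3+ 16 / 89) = -873331019187 / 1055042668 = -827.77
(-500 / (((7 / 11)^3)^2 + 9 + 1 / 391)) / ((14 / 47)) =-8138994124250 / 43973268353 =-185.09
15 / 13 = 1.15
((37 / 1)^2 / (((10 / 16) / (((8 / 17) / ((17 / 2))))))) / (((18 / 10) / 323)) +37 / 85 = 16647373 / 765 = 21761.27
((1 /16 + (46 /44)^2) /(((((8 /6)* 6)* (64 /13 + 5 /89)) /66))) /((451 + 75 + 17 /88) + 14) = 7764627 /2190885256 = 0.00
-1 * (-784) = 784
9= 9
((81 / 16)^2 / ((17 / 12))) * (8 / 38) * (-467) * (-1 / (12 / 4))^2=-1021329 / 5168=-197.63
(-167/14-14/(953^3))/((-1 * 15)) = 28908474151/36351973434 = 0.80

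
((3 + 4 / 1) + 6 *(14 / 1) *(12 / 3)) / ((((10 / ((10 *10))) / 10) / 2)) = 68600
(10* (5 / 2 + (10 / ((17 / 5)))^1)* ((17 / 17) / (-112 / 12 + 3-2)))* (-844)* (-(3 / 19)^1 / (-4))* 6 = 1305.20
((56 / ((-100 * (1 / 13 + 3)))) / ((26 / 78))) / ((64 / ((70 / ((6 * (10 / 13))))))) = -8281 / 64000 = -0.13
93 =93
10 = 10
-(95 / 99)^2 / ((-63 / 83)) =749075 / 617463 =1.21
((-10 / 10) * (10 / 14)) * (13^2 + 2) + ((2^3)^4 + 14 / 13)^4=281771115837920.46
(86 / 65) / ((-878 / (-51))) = 2193 / 28535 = 0.08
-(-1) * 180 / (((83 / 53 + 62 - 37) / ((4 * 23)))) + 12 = 55911 / 88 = 635.35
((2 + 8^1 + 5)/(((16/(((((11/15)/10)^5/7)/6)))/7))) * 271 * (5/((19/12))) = 43644821/153900000000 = 0.00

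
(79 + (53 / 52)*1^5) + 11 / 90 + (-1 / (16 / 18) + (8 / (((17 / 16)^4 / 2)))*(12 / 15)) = 34811683781 / 390878280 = 89.06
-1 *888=-888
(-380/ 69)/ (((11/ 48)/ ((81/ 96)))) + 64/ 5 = -9458/ 1265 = -7.48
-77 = -77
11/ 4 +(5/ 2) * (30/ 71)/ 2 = 931/ 284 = 3.28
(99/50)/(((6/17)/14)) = 3927/50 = 78.54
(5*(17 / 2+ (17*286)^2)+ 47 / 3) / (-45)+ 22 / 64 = -11346745219 / 4320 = -2626561.39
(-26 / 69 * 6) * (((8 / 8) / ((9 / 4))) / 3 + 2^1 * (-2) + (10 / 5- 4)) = 8216 / 621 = 13.23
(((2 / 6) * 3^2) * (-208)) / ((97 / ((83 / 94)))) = -25896 / 4559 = -5.68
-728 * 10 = -7280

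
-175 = -175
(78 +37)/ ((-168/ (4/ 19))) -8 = -6499/ 798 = -8.14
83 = 83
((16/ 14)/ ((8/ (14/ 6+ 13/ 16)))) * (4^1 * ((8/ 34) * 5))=755/ 357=2.11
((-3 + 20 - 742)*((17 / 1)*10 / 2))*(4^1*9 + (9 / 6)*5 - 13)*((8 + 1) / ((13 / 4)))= -67664250 / 13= -5204942.31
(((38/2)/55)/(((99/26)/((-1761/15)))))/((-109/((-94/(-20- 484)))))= 6814483/373908150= 0.02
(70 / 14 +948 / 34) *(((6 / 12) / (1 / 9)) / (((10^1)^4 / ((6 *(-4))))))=-15093 / 42500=-0.36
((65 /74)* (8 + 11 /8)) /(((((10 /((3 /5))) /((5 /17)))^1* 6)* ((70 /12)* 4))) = 585 /563584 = 0.00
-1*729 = -729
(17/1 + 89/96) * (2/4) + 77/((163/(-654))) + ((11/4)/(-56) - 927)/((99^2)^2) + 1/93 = -65229888843038653/217454345406144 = -299.97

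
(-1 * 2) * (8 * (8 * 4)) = -512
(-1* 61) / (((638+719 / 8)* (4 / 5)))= -610 / 5823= -0.10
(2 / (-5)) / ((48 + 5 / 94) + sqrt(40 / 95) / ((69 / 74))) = -76817420964 / 9226370160815 + 180466464 * sqrt(38) / 9226370160815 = -0.01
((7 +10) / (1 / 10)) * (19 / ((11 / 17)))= 54910 / 11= 4991.82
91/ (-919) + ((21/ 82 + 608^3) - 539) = 16937100338771/ 75358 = 224755173.16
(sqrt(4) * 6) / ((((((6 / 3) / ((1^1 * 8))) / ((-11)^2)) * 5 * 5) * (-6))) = -968 / 25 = -38.72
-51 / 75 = -17 / 25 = -0.68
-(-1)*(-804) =-804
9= 9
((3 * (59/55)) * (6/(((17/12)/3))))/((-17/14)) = -535248/15895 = -33.67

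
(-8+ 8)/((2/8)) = 0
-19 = -19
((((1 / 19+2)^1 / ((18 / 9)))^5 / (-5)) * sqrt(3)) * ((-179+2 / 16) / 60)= 43036942923 * sqrt(3) / 63388134400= 1.18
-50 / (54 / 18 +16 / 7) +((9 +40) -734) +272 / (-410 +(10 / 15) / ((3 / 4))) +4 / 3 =-141776881 / 204351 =-693.79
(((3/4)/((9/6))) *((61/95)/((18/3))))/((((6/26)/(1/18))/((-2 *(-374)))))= 148291/15390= 9.64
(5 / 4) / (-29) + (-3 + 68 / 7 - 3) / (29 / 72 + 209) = -310543 / 12242524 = -0.03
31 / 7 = 4.43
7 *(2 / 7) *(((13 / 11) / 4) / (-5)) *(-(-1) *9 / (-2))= 117 / 220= 0.53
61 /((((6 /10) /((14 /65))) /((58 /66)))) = 24766 /1287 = 19.24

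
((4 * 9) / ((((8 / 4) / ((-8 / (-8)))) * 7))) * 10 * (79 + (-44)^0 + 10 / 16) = 29025 / 14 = 2073.21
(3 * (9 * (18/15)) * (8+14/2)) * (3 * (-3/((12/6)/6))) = -13122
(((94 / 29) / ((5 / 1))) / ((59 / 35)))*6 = 3948 / 1711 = 2.31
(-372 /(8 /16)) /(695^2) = -744 /483025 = -0.00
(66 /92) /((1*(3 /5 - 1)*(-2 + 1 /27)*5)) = 891 /4876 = 0.18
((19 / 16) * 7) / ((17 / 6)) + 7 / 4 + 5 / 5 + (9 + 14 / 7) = 2269 / 136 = 16.68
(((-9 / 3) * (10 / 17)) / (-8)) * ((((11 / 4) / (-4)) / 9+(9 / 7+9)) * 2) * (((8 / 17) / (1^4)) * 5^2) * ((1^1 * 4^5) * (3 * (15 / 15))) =162783.98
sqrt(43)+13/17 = 7.32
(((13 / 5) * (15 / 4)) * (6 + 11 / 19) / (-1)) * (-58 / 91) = 10875 / 266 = 40.88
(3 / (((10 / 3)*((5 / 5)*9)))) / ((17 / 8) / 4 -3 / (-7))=112 / 1075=0.10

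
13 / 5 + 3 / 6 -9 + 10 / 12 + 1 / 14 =-1049 / 210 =-5.00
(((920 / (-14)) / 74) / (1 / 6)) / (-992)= 345 / 64232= 0.01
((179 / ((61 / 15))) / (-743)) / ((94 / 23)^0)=-2685 / 45323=-0.06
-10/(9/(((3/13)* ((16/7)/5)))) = -32/273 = -0.12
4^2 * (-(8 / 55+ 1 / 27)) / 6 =-2168 / 4455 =-0.49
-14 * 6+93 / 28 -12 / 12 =-81.68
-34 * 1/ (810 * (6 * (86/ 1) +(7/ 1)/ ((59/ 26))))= -1003/ 12403530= -0.00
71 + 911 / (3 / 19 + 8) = 28314 / 155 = 182.67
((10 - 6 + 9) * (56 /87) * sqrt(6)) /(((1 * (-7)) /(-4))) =11.71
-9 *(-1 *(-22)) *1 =-198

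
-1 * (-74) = 74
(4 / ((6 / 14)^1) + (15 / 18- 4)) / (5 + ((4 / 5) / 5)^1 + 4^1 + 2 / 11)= 10175 / 15414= 0.66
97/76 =1.28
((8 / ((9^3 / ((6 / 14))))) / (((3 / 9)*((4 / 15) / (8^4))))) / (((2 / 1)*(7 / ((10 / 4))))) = 51200 / 1323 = 38.70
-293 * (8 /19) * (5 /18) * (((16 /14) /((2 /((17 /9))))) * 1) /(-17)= 23440 /10773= 2.18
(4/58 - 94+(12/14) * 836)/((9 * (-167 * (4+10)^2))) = -0.00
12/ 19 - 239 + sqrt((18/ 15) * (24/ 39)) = -4529/ 19 + 4 * sqrt(195)/ 65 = -237.51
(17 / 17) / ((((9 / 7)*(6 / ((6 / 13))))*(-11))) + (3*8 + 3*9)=65630 / 1287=50.99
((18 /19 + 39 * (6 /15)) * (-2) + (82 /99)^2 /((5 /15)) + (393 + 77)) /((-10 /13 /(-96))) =28337687456 /517275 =54782.63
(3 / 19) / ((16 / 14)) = 0.14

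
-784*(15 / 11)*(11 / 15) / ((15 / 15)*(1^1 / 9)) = -7056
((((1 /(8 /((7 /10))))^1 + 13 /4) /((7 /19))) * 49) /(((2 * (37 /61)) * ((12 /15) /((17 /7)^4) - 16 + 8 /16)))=-60306922697 /2550838608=-23.64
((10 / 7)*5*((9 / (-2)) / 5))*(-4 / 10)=18 / 7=2.57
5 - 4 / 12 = 14 / 3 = 4.67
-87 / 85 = -1.02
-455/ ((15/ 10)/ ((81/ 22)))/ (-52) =945/ 44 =21.48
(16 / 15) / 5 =16 / 75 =0.21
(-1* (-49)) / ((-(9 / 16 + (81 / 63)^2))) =-38416 / 1737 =-22.12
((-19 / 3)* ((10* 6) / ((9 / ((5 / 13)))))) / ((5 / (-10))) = 3800 / 117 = 32.48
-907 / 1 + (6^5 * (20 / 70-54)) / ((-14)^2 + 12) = -265273 / 91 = -2915.09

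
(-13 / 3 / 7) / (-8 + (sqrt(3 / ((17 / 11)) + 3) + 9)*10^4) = -355147 / 48478320408 + 8125*sqrt(357) / 84837060714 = -0.00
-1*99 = -99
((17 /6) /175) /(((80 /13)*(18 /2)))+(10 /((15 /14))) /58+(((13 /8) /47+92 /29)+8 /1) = 403934887 /35532000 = 11.37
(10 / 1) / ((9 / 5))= 50 / 9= 5.56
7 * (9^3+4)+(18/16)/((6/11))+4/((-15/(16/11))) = 13550261/2640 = 5132.67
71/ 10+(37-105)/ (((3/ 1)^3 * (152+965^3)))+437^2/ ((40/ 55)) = 254849088062320621/ 970522859160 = 262589.47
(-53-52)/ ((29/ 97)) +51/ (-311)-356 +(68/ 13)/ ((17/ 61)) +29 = -77336315/ 117247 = -659.60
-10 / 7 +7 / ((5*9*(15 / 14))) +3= 8111 / 4725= 1.72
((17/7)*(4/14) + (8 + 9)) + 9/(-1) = 8.69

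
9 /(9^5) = 0.00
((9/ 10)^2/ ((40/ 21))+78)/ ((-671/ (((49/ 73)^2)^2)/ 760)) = -34360052931519/ 1905521971100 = -18.03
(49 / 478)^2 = 2401 / 228484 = 0.01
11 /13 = 0.85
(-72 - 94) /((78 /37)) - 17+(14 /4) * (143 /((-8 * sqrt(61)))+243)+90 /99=648361 /858 - 1001 * sqrt(61) /976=747.66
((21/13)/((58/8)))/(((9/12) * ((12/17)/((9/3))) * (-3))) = -476/1131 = -0.42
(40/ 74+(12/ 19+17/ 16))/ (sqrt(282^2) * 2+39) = 25135/ 6782544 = 0.00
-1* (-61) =61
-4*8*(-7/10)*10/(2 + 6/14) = 1568/17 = 92.24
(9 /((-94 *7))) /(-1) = 9 /658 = 0.01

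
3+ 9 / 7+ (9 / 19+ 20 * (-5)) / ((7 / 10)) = -2620 / 19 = -137.89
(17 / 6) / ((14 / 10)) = 85 / 42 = 2.02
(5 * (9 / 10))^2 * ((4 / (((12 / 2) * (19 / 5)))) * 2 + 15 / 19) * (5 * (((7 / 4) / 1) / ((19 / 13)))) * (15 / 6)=3992625 / 11552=345.62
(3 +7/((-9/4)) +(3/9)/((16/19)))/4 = 0.07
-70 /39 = -1.79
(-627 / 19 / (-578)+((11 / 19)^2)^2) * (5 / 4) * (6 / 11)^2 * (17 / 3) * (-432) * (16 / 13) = -60148967040 / 316810351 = -189.86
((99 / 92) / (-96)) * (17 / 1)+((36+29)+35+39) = 408655 / 2944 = 138.81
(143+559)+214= 916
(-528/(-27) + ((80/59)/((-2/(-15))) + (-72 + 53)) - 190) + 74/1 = -55901/531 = -105.27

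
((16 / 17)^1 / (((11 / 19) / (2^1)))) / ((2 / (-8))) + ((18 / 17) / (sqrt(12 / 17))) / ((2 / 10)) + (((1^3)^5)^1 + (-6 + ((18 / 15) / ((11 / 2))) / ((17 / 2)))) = -16811 / 935 + 15 * sqrt(51) / 17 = -11.68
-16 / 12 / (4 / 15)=-5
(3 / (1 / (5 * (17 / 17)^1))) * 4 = 60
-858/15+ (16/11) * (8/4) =-2986/55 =-54.29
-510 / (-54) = 85 / 9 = 9.44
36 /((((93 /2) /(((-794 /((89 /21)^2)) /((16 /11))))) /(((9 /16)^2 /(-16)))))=467980821 /1005776896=0.47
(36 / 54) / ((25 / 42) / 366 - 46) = -10248 / 707087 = -0.01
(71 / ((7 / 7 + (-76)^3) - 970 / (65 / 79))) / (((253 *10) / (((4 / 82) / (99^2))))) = -923 / 2908658273858865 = -0.00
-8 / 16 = -1 / 2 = -0.50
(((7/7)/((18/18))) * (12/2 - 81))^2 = 5625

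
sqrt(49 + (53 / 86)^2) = sqrt(365213) / 86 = 7.03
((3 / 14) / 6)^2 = 0.00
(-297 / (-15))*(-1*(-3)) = 297 / 5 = 59.40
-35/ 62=-0.56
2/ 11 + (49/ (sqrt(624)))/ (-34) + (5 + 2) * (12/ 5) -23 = -331/ 55 -49 * sqrt(39)/ 5304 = -6.08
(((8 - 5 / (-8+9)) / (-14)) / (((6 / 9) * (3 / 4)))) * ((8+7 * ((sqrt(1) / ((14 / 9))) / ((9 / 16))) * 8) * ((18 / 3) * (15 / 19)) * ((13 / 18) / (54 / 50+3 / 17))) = -994500 / 11837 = -84.02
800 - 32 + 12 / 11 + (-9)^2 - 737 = 1244 / 11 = 113.09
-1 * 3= -3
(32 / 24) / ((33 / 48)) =64 / 33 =1.94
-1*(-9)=9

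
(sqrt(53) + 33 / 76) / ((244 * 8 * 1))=33 / 148352 + sqrt(53) / 1952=0.00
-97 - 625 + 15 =-707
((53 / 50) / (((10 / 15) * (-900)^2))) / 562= 53 / 15174000000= 0.00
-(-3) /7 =3 /7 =0.43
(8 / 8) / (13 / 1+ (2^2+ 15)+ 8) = 1 / 40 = 0.02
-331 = -331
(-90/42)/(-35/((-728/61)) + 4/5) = -2600/4529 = -0.57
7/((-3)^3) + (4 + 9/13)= 1556/351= 4.43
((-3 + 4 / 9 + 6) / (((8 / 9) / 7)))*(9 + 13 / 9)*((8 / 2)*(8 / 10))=906.58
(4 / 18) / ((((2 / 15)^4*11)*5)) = 1125 / 88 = 12.78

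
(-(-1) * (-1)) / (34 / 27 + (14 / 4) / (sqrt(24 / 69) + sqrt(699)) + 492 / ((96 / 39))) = 216 * (-23 * sqrt(699)- 2 * sqrt(46)) / (17388 + 86890 * sqrt(46) + 999235 * sqrt(699)) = -0.00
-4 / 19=-0.21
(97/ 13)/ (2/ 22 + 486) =1067/ 69511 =0.02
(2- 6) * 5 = -20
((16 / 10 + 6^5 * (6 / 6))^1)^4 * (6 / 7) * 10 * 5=27443764146391007232 / 175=156821509407948612.75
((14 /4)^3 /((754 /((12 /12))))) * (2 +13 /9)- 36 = -1943735 /54288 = -35.80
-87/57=-29/19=-1.53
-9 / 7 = -1.29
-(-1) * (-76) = -76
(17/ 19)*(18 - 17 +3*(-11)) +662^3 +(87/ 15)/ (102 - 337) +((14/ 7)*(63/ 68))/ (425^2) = 290117499.34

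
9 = 9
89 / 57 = 1.56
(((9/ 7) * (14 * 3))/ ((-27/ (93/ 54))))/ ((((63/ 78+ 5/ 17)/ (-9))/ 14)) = 191828/ 487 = 393.90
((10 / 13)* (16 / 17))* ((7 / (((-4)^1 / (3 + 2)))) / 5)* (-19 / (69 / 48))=16.75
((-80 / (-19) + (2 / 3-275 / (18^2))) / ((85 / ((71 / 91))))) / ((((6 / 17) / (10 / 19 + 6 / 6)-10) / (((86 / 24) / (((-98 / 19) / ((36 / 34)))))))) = 51061141 / 18338261760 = 0.00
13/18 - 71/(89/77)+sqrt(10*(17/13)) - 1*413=-758875/1602+sqrt(2210)/13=-470.09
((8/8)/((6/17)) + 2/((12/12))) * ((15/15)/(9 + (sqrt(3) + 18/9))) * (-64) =-5104/177 + 464 * sqrt(3)/177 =-24.30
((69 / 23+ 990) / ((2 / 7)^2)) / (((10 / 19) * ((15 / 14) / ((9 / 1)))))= 19414143 / 100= 194141.43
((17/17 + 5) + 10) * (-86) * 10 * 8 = -110080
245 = 245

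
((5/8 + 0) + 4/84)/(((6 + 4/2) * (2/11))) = 0.46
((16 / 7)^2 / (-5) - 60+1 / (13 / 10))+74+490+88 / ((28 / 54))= 2144902 / 3185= 673.44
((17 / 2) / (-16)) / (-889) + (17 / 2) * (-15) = -3627103 / 28448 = -127.50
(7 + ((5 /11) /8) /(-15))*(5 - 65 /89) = 175465 /5874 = 29.87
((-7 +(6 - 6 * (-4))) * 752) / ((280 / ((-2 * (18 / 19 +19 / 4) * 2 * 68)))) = -95726.21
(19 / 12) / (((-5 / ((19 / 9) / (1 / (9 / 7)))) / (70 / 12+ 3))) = -19133 / 2520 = -7.59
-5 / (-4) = 5 / 4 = 1.25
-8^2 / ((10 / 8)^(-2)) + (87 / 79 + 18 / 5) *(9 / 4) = -141287 / 1580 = -89.42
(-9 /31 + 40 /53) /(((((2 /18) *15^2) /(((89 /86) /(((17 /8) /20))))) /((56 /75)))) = 60844672 /450387375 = 0.14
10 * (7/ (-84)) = -5/ 6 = -0.83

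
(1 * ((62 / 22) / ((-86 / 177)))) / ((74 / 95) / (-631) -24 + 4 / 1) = 109639405 / 378076468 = 0.29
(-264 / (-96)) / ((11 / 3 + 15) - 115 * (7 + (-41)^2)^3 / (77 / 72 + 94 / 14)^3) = -1992364818411 / 849743821871502542432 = -0.00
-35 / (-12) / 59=35 / 708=0.05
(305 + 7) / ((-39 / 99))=-792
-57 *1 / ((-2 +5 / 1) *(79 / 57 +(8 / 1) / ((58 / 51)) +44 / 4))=-31407 / 32102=-0.98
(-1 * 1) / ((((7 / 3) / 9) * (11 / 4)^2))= -0.51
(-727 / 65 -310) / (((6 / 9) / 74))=-2317347 / 65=-35651.49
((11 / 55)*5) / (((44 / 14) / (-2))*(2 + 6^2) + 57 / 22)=-154 / 8797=-0.02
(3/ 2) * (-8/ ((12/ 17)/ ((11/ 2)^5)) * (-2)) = 2737867/ 16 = 171116.69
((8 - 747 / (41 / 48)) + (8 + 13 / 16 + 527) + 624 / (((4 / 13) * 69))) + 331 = 447619 / 15088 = 29.67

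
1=1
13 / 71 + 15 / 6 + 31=4783 / 142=33.68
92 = 92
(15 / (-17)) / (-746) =0.00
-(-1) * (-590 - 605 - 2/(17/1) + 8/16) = -40617/34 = -1194.62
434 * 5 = 2170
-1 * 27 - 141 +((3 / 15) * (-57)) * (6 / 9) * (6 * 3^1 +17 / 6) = -979 / 3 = -326.33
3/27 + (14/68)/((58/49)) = 5059/17748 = 0.29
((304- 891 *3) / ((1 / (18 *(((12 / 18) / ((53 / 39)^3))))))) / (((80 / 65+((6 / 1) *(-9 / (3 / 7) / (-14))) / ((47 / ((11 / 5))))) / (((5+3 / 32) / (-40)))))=407635244523 / 466878272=873.11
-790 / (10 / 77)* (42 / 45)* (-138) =3917452 / 5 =783490.40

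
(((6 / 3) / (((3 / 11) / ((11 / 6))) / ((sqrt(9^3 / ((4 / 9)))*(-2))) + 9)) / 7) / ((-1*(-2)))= 1089 / 68593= 0.02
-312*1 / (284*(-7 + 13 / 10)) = 260 / 1349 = 0.19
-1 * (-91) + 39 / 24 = 741 / 8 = 92.62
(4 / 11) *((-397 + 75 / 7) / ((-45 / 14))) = 21632 / 495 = 43.70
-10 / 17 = -0.59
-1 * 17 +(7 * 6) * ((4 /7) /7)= -95 /7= -13.57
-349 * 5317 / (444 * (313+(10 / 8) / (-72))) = -44535192 / 3335143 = -13.35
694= 694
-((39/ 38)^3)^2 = -3518743761/ 3010936384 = -1.17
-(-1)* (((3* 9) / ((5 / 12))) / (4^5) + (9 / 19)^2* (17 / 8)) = 0.54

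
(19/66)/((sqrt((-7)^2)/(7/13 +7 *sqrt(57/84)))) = 0.26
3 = 3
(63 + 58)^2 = 14641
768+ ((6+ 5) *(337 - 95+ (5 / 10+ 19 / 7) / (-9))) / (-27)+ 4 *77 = 369515 / 378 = 977.55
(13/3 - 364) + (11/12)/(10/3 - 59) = -720805/2004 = -359.68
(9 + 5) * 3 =42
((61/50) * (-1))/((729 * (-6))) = 61/218700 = 0.00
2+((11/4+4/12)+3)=97/12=8.08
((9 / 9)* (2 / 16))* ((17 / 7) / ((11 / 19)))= 323 / 616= 0.52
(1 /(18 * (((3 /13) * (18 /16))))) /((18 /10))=0.12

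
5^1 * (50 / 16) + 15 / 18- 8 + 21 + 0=707 / 24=29.46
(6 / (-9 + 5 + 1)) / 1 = -2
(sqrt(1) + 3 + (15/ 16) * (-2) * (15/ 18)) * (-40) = -195/ 2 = -97.50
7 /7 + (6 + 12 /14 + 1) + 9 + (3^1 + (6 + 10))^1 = 258 /7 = 36.86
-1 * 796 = -796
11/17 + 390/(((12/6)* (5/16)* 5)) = 10663/85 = 125.45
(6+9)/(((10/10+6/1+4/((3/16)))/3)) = 27/17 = 1.59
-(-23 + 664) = -641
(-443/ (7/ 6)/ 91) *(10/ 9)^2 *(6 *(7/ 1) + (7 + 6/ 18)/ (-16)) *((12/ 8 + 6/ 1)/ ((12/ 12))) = -55208875/ 34398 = -1605.00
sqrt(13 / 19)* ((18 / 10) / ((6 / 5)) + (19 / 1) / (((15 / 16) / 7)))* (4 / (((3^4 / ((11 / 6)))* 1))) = 47311* sqrt(247) / 69255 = 10.74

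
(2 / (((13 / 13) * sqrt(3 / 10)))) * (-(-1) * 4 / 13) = 8 * sqrt(30) / 39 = 1.12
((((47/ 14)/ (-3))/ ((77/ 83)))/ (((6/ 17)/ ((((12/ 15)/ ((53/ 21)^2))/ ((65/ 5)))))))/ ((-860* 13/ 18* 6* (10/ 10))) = 198951/ 22454303300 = 0.00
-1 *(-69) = 69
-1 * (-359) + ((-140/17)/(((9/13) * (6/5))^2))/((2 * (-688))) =6122091587/17052768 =359.01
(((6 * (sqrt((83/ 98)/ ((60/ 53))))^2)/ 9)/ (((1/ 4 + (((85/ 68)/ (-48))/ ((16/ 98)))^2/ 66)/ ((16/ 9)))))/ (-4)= -25369772032/ 28656480615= -0.89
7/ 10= 0.70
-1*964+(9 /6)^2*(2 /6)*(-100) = -1039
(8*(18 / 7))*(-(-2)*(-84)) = -3456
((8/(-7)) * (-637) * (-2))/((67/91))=-132496/67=-1977.55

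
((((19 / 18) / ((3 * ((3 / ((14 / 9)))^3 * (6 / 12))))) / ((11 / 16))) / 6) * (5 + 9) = 5839232 / 17537553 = 0.33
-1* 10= -10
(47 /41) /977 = 47 /40057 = 0.00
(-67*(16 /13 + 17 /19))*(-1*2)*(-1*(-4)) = 281400 /247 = 1139.27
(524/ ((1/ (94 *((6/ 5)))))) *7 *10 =4137504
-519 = -519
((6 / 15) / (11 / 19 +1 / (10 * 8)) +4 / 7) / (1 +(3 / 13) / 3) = 51038 / 44051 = 1.16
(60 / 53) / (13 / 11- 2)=-220 / 159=-1.38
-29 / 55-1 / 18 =-577 / 990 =-0.58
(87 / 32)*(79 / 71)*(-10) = -34365 / 1136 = -30.25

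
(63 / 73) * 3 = 2.59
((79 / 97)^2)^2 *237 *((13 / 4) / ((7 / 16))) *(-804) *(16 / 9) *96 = -65866533851848704 / 619704967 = -106286922.58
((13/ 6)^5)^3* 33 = 563044823154998327/ 156728328192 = 3592489.18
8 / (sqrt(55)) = 8 *sqrt(55) / 55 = 1.08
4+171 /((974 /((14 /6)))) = 4295 /974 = 4.41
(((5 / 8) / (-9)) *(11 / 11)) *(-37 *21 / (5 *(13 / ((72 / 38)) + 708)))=0.02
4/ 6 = 2/ 3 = 0.67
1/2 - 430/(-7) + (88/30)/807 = 10495651/169470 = 61.93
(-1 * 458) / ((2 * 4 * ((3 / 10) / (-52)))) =29770 / 3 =9923.33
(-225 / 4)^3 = -11390625 / 64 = -177978.52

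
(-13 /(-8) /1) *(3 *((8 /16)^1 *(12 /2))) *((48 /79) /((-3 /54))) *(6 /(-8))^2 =-28431 /316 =-89.97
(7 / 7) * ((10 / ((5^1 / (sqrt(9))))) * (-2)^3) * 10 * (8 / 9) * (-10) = 4266.67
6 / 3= 2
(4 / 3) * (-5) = -20 / 3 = -6.67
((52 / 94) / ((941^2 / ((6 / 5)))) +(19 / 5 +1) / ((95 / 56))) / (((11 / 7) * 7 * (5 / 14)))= 783077100792 / 1087259982875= 0.72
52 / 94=26 / 47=0.55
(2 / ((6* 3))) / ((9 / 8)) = 8 / 81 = 0.10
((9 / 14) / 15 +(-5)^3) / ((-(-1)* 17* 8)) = -8747 / 9520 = -0.92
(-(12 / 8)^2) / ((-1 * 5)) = 9 / 20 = 0.45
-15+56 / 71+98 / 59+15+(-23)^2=2226243 / 4189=531.45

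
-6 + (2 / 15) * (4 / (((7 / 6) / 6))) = -114 / 35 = -3.26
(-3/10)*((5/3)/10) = -1/20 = -0.05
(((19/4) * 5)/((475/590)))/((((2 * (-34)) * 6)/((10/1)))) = -295/408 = -0.72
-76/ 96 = -0.79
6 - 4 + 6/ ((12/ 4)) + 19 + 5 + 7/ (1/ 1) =35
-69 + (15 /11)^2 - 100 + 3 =-19861 /121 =-164.14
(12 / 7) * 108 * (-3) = -3888 / 7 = -555.43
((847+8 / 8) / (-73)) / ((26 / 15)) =-6.70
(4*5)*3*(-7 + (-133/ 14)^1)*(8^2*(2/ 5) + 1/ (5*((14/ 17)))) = -179091/ 7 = -25584.43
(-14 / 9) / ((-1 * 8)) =7 / 36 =0.19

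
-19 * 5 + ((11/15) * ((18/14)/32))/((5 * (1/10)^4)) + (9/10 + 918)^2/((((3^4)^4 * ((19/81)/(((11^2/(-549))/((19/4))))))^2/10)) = -345816387375634144693253/9586988956995662248470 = -36.07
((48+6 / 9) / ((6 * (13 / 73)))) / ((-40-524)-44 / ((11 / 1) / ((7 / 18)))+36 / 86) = -3139 / 38948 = -0.08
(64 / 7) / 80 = 4 / 35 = 0.11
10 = 10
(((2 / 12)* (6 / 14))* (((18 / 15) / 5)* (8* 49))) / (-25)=-168 / 625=-0.27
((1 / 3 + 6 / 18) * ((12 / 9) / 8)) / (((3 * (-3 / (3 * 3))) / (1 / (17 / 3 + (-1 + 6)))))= -1 / 96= -0.01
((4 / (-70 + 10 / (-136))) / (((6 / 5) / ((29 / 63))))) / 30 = -1972 / 2701755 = -0.00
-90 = -90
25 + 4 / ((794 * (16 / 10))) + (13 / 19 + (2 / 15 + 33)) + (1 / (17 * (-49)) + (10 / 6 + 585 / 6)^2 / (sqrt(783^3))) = 354025 * sqrt(87) / 7357068 + 22174897897 / 376999140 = 59.27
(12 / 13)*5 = 60 / 13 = 4.62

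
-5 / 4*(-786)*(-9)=-17685 / 2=-8842.50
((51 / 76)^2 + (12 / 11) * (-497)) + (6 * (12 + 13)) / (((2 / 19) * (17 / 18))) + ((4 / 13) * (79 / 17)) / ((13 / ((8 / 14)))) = 1235803897421 / 1277772496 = 967.15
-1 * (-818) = 818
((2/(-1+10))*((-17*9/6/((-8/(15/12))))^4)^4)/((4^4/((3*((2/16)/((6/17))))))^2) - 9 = 10257583076469821536488394922824685715033/664613997892457936451903530140172288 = 15433.90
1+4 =5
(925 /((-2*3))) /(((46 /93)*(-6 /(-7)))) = -200725 /552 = -363.63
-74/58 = -37/29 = -1.28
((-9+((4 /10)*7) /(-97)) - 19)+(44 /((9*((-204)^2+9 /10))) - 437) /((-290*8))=-23466539340947 /842892045840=-27.84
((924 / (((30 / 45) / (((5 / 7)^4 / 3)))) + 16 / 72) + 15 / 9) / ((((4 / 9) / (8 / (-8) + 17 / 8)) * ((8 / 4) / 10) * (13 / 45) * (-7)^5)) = -763589025 / 2398157216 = -0.32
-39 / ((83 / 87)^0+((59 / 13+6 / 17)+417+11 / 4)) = -34476 / 376267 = -0.09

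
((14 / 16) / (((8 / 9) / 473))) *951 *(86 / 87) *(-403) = -163694638107 / 928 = -176395084.17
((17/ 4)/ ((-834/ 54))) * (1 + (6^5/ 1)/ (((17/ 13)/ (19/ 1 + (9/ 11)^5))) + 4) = -2837780828271/ 89544356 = -31691.34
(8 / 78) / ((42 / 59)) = 0.14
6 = 6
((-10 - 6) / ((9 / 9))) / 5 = -16 / 5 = -3.20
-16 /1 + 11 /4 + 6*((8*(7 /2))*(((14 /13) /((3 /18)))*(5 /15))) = 18127 /52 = 348.60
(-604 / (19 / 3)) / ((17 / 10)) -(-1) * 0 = -18120 / 323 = -56.10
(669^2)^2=200310848721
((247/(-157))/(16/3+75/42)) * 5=-3990/3611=-1.10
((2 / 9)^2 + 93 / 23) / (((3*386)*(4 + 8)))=7625 / 25888248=0.00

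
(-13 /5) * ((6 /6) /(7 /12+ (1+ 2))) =-156 /215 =-0.73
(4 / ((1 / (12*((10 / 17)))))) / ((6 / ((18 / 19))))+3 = 2409 / 323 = 7.46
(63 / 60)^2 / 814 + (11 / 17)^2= 39525049 / 94098400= 0.42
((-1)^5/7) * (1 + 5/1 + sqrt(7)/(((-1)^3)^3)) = -6/7 + sqrt(7)/7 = -0.48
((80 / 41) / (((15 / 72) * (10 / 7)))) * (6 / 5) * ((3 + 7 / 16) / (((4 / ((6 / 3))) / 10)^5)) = 3465000 / 41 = 84512.20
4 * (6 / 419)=0.06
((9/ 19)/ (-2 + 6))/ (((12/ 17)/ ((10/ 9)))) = 85/ 456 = 0.19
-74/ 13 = -5.69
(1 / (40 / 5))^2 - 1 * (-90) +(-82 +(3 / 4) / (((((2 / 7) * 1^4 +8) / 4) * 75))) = 372149 / 46400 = 8.02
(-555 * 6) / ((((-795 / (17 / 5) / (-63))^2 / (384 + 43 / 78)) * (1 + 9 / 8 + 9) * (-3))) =226311699096 / 81250325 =2785.36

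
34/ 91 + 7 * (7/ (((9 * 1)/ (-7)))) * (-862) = 26905912/ 819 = 32852.15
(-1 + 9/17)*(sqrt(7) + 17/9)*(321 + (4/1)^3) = -3080*sqrt(7)/17 - 3080/9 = -821.57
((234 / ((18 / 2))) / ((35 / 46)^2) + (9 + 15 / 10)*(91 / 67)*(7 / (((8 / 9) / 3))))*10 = 501421427 / 131320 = 3818.32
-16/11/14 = -8/77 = -0.10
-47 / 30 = -1.57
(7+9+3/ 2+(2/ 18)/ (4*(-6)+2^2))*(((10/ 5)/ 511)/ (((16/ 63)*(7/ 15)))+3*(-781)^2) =7852096410337/ 245280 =32012787.06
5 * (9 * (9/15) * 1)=27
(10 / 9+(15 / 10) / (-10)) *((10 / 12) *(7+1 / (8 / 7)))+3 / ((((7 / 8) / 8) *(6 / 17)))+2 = 86.02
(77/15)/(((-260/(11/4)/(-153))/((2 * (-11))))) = -182.76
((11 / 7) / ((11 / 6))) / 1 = 6 / 7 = 0.86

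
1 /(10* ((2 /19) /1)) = 19 /20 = 0.95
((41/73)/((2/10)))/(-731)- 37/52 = -1985091/2774876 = -0.72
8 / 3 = 2.67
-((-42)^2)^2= -3111696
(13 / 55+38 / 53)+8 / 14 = 31113 / 20405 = 1.52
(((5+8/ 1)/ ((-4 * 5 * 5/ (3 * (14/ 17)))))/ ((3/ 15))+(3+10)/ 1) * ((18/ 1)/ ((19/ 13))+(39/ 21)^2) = 28429349/ 158270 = 179.63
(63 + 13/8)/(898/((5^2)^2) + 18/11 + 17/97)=344774375/17330328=19.89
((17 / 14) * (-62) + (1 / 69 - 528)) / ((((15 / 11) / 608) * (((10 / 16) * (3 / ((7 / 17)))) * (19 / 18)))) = -19306496 / 345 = -55960.86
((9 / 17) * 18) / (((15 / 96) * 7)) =5184 / 595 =8.71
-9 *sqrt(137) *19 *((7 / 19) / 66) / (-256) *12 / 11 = 63 *sqrt(137) / 15488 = 0.05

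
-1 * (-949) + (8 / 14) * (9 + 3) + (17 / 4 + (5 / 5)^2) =26911 / 28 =961.11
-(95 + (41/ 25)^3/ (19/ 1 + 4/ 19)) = -543106374/ 5703125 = -95.23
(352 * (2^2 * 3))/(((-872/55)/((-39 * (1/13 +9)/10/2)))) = 514008/109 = 4715.67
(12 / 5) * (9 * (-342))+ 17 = -36851 / 5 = -7370.20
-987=-987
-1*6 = -6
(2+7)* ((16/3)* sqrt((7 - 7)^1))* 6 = 0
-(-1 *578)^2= -334084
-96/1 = -96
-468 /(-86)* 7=1638 /43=38.09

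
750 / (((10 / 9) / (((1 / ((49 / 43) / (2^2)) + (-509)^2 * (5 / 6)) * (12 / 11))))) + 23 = 85692446347 / 539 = 158984130.51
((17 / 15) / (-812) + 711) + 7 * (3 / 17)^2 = 2503496647 / 3520020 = 711.22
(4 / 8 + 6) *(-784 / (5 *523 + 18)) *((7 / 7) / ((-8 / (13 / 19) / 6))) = 49686 / 50027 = 0.99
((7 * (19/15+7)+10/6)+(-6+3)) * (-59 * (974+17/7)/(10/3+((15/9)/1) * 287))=-68393744/10115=-6761.62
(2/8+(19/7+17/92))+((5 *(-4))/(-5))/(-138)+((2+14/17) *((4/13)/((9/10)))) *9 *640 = 593843447/106743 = 5563.30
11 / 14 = 0.79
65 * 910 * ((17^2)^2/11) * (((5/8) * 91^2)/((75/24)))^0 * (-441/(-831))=726219271050/3047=238339110.95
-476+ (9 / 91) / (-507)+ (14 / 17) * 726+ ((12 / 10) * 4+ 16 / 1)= 142.68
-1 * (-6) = 6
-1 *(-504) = 504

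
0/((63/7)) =0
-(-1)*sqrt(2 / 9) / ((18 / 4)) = 2*sqrt(2) / 27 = 0.10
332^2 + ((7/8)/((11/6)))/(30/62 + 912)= 6532756063/59268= 110224.00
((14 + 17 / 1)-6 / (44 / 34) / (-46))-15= 8147 / 506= 16.10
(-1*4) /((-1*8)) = 1 /2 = 0.50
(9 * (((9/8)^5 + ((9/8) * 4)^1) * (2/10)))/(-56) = -371709/1835008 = -0.20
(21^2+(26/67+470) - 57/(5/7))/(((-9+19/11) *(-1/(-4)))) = -1532201/3350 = -457.37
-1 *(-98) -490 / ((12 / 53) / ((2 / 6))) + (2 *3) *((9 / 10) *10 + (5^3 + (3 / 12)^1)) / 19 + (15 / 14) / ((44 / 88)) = -692885 / 1197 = -578.85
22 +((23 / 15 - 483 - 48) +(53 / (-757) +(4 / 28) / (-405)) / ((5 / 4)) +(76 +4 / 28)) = -4628913403 / 10730475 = -431.38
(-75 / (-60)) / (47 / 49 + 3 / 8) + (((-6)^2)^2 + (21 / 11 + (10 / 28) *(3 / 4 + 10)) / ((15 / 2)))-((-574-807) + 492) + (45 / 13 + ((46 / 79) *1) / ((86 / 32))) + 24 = 2214.38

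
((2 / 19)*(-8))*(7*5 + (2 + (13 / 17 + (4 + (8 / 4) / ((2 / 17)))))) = -15984 / 323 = -49.49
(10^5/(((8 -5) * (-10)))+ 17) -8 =-9973/3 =-3324.33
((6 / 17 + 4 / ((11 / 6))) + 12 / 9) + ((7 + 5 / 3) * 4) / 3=25958 / 1683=15.42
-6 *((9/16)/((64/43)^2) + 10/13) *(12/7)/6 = -2615079/1490944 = -1.75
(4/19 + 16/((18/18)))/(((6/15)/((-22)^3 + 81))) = -8136590/19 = -428241.58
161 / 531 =0.30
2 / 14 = 1 / 7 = 0.14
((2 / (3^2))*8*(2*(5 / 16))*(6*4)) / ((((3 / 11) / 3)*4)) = 220 / 3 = 73.33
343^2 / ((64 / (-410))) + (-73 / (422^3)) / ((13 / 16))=-2945322257608307 / 3907875296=-753688.91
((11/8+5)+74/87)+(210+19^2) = 402445/696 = 578.23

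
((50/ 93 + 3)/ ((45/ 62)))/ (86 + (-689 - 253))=-329/ 57780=-0.01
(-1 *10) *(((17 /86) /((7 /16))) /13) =-1360 /3913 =-0.35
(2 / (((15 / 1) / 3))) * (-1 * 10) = -4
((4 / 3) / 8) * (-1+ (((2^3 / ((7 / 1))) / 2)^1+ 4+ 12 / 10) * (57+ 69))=3631 / 30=121.03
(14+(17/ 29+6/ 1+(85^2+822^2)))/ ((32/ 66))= 326781807/ 232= 1408542.27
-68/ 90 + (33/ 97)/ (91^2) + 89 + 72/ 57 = 61472483168/ 686784735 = 89.51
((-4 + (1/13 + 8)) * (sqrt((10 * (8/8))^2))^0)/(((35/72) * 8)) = 477/455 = 1.05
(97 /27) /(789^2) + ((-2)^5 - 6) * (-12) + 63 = 8723386870 /16808067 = 519.00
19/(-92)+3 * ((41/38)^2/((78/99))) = 3649303/863512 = 4.23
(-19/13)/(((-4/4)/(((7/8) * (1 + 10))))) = 1463/104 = 14.07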